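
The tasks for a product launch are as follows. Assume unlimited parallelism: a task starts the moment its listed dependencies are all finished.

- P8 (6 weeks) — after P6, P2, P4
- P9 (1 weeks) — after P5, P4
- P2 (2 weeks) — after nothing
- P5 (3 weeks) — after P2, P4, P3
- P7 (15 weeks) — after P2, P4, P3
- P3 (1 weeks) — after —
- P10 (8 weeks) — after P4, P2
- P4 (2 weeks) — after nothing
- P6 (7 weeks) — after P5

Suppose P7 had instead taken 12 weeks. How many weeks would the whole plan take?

18

The binding path is P2→P5→P6→P8 = 2+3+7+6 = 18; finish at 18 weeks.
P7 is off the critical path — its longest chain is 17 weeks, giving 1 of slack.
The critical path is still P2→P5→P6→P8; finish is now 18 weeks.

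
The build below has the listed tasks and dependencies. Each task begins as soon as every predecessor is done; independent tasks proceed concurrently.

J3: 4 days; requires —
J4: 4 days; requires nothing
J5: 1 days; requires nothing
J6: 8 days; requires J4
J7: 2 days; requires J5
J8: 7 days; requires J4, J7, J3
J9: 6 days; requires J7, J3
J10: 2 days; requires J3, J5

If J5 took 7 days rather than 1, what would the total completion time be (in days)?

16

Actual critical path: J4→J6 = 4+8 = 12 ⇒ 12 days.
The longest path through J5 is only 10 days, so J5 has float 2.
New critical path: J5→J7→J8 = 7+2+7 = 16 ⇒ 16 days.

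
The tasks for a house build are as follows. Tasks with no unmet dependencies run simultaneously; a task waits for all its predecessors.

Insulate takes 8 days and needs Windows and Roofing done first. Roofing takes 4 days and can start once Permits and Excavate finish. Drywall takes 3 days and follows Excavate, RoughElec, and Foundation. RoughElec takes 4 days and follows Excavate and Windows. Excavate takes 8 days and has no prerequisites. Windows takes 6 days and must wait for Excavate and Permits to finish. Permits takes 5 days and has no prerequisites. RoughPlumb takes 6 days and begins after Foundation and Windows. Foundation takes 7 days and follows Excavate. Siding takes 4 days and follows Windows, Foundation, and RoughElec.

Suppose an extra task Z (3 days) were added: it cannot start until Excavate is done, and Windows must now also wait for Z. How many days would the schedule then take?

25

Originally the schedule takes 22 days.
With Z inserted, Windows now waits for max(Excavate, Permits, Z).
New critical path: Excavate→Z→Windows→RoughElec→Siding = 8+3+6+4+4 = 25 ⇒ 25 days.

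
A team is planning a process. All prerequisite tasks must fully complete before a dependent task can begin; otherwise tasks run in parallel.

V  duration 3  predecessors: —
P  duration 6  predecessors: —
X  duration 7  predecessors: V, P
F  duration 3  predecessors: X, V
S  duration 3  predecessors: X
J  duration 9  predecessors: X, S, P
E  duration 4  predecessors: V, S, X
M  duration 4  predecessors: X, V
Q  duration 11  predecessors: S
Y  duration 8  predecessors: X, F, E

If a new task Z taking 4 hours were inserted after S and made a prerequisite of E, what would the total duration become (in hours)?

Originally the schedule takes 28 hours.
With Z inserted, E now waits for max(V, S, X, Z).
New critical path: P→X→S→Z→E→Y = 6+7+3+4+4+8 = 32 ⇒ 32 hours.

32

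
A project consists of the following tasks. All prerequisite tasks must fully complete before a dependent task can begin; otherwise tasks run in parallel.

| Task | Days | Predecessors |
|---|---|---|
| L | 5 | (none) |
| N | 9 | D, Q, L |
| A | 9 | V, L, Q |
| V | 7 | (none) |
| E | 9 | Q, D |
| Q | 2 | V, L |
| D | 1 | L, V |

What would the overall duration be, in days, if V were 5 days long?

The binding path is V→Q→A = 7+2+9 = 18; finish at 18 days.
Since V is critical, the -2 change carries straight to that chain (now 16 days).
No other chain overtakes it, so the finish is 16 days.

16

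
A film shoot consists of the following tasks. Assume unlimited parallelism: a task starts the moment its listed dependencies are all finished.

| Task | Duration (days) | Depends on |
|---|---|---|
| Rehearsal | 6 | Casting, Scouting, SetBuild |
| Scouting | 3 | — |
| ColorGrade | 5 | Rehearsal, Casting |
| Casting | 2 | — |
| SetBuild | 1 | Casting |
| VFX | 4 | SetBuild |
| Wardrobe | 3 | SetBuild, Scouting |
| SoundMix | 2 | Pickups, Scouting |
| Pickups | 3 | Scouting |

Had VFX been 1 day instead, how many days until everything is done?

14

Actual critical path: Casting→SetBuild→Rehearsal→ColorGrade = 2+1+6+5 = 14 ⇒ 14 days.
VFX has 7 days of float (longest path through it is 7).
That remains the longest chain; total 14 days.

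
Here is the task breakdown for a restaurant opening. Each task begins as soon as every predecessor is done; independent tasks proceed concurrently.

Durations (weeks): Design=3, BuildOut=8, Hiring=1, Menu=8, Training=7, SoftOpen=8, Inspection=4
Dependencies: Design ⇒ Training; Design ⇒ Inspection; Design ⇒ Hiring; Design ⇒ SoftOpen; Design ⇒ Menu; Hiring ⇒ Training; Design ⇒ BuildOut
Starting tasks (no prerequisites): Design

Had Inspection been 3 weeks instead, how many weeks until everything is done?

Actual critical path: Design→BuildOut = 3+8 = 11 ⇒ 11 weeks.
Inspection is off the critical path — its longest chain is 7 weeks, giving 4 of slack.
That remains the longest chain; total 11 weeks.

11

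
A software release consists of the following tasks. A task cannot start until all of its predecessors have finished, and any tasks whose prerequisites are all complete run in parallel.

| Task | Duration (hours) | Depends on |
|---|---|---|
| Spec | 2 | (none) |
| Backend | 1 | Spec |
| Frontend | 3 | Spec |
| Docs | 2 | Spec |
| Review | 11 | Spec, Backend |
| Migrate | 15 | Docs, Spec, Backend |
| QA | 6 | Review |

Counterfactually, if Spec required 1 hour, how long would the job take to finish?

19

As given, the longest chain is Spec→Backend→Review→QA = 2+1+11+6 = 20, so the finish is 20 hours.
Since Spec is critical, the -1 change carries straight to that chain (now 19 hours).
That remains the longest chain; total 19 hours.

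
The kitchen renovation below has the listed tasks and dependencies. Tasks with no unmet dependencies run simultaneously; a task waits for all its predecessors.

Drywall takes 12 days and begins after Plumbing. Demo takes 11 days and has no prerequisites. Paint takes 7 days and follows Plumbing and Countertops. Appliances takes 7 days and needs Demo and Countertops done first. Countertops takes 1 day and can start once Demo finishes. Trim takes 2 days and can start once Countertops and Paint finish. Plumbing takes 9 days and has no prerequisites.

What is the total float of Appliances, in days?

2

Critical path: Demo→Countertops→Paint→Trim = 11+1+7+2 = 21, so the finish is 21 days.
The longest chain containing Appliances totals 19 days.
Slack of Appliances = 14 − 12 = 2 days.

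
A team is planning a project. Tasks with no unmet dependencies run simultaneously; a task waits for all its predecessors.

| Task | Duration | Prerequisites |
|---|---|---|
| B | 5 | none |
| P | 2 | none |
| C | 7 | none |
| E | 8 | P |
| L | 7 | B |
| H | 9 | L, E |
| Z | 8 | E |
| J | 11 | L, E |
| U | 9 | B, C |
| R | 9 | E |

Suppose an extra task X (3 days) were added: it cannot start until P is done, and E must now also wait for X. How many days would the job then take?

24

Originally the job takes 23 days.
With X inserted, E now waits for max(P, X).
New critical path: P→X→E→J = 2+3+8+11 = 24 ⇒ 24 days.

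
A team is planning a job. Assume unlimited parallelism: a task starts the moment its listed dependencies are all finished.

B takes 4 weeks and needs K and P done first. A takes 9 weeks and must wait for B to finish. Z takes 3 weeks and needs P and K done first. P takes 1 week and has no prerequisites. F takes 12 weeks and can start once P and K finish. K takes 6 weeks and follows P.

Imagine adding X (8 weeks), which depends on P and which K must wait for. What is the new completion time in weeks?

Originally the project takes 20 weeks.
With X inserted, K now waits for max(P, X).
New critical path: P→X→K→B→A = 1+8+6+4+9 = 28 ⇒ 28 weeks.

28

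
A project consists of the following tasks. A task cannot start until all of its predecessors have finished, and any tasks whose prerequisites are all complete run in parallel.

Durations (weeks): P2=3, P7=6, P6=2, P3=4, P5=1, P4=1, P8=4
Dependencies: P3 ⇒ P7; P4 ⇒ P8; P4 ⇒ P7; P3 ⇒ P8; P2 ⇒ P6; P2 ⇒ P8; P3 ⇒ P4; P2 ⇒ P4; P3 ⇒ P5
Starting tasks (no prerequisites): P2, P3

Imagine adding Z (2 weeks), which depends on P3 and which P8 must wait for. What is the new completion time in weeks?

Originally the job takes 11 weeks.
With Z inserted, P8 now waits for max(P3, P2, P4, Z).
New critical path: P3→P4→P7 = 4+1+6 = 11 ⇒ 11 weeks.

11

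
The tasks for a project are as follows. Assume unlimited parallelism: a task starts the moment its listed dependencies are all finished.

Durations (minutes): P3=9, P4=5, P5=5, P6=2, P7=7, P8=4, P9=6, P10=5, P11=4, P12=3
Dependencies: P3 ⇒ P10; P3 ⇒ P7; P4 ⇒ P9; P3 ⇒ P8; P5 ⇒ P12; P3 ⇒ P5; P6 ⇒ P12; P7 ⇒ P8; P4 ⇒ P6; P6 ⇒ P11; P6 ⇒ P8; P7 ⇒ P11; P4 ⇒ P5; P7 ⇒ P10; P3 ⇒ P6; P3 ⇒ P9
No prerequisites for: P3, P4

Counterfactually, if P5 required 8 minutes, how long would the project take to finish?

Critical path before the change: P3→P7→P10 = 9+7+5 = 21 giving 21 minutes.
P5 has 4 minutes of float (longest path through it is 17).
That remains the longest chain; total 21 minutes.

21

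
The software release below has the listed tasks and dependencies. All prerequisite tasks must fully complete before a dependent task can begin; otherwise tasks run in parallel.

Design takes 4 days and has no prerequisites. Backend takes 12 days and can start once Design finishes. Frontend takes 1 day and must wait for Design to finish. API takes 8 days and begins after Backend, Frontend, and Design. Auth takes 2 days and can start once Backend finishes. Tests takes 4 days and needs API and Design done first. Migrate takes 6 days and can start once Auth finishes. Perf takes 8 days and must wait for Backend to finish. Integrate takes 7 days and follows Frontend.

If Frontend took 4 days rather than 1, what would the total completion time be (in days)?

As given, the longest chain is Design→Backend→API→Tests = 4+12+8+4 = 28, so the finish is 28 days.
The longest path through Frontend is only 17 days, so Frontend has float 11.
The critical path is still Design→Backend→API→Tests; finish is now 28 days.

28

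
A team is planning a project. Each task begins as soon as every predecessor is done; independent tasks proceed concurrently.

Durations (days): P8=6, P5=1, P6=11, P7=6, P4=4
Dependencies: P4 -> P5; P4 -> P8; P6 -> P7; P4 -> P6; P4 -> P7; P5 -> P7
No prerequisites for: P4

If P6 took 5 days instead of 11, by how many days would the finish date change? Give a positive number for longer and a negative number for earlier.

Actual critical path: P4→P6→P7 = 4+11+6 = 21 ⇒ 21 days.
Since P6 is critical, the -6 change carries straight to that chain (now 15 days).
The critical path is still P4→P6→P7; finish is now 15 days.
Change in finish: 15 − 21 = -6 days.

-6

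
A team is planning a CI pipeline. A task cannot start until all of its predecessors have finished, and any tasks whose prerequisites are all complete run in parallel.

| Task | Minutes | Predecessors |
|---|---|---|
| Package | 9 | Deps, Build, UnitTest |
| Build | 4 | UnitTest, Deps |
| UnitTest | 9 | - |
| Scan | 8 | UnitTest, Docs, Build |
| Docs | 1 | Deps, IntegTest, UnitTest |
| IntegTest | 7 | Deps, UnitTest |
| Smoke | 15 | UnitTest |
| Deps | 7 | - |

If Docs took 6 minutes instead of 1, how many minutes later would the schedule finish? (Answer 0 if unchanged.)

5

The binding path is UnitTest→IntegTest→Docs→Scan = 9+7+1+8 = 25; finish at 25 minutes.
Docs lies on that path, so at 6 minutes the path becomes 30 minutes.
No other chain overtakes it, so the finish is 30 minutes.
Change in finish: 30 − 25 = +5 minutes.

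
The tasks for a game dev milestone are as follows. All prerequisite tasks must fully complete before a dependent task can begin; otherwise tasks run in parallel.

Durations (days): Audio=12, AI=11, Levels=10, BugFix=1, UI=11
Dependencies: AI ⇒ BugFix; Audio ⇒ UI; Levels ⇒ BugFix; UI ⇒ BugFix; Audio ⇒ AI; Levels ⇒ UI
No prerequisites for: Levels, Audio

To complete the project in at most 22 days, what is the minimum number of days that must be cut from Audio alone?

2

Current finish: 24 days; target: 22.
Audio is on every critical path, so each day cut from Audio cuts the finish by one (this holds down to a finish of 22).
Need 24 − 22 = 2 days off Audio → Audio becomes 10 days, finish becomes 22.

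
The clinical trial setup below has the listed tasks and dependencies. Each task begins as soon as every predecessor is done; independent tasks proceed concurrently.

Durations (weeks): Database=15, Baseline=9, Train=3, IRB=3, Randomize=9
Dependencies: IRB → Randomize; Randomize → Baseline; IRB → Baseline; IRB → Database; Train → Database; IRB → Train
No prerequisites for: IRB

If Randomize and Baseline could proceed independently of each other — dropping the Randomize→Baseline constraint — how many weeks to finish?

Before: longest chain IRB→Train→Database = 3+3+15 = 21, finish 21.
Without Randomize→Baseline, Baseline's earliest start moves from 12 to 3.
New critical path: IRB→Train→Database = 3+3+15 = 21 ⇒ 21 weeks.

21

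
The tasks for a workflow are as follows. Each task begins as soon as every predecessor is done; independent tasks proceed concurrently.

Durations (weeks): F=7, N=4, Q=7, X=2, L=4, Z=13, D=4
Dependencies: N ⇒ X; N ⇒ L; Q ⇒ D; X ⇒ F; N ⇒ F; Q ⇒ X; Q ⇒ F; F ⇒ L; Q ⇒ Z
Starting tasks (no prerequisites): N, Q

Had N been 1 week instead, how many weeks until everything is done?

20

Critical path before the change: Q→X→F→L = 7+2+7+4 = 20 giving 20 weeks.
N has 3 weeks of float (longest path through it is 17).
That remains the longest chain; total 20 weeks.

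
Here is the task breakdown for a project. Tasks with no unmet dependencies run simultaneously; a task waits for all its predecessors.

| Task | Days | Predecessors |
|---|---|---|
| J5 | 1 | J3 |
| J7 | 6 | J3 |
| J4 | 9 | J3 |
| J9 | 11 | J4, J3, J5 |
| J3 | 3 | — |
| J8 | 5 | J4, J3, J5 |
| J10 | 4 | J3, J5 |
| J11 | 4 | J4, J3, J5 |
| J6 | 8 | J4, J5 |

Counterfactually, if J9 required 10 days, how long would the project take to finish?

22

As given, the longest chain is J3→J4→J9 = 3+9+11 = 23, so the finish is 23 days.
J9 lies on that path, so at 10 days the path becomes 22 days.
That remains the longest chain; total 22 days.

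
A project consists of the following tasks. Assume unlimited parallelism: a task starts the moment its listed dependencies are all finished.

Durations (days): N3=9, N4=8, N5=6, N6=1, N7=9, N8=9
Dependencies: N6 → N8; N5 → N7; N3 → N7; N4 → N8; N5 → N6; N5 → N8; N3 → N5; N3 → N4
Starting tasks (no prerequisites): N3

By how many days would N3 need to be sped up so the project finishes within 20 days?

6

Current finish: 26 days; target: 20.
N3 is on every critical path, so each day cut from N3 cuts the finish by one (this holds down to a finish of 18).
Need 26 − 20 = 6 days off N3 → N3 becomes 3 days, finish becomes 20.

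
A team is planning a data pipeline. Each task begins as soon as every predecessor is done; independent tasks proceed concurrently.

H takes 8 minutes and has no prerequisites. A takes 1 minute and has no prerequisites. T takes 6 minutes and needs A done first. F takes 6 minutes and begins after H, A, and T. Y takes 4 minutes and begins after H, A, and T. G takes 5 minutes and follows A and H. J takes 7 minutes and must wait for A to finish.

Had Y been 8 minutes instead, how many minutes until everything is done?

16

Critical path before the change: H→F = 8+6 = 14 giving 14 minutes.
Y is off the critical path — its longest chain is 12 minutes, giving 2 of slack.
The binding chain switches to H→Y = 8+8 = 16; finish 16 minutes.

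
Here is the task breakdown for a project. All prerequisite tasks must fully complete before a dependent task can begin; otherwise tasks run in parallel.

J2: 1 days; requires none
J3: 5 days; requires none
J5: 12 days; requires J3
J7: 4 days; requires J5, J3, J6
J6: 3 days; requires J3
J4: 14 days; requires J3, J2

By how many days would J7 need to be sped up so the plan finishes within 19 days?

Current finish: 21 days; target: 19.
J7 is on every critical path, so each day cut from J7 cuts the finish by one (this holds down to a finish of 19).
Need 21 − 19 = 2 days off J7 → J7 becomes 2 days, finish becomes 19.

2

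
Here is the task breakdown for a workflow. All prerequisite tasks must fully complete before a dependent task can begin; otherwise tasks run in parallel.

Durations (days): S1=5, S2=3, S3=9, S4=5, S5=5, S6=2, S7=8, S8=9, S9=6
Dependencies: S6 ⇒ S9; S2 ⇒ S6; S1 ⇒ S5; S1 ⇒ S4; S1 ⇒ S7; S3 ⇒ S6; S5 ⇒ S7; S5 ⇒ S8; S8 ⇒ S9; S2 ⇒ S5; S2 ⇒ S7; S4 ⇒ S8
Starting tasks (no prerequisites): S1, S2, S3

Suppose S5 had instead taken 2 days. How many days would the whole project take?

Critical path before the change: S1→S5→S8→S9 = 5+5+9+6 = 25 giving 25 days.
S5 lies on that path, so at 2 days the path becomes 22 days.
The binding chain switches to S1→S4→S8→S9 = 5+5+9+6 = 25; finish 25 days.

25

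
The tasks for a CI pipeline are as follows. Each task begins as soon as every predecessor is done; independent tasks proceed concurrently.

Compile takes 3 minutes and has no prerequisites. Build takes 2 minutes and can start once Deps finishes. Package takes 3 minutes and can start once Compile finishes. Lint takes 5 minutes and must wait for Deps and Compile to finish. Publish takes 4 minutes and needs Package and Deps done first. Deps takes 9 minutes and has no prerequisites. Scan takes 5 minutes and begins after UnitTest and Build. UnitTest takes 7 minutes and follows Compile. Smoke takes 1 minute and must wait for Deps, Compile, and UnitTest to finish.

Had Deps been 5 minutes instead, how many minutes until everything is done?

Actual critical path: Deps→Build→Scan = 9+2+5 = 16 ⇒ 16 minutes.
Deps is on the critical path; changing it to 5 makes that path 12 minutes.
New critical path: Compile→UnitTest→Scan = 3+7+5 = 15 ⇒ 15 minutes.

15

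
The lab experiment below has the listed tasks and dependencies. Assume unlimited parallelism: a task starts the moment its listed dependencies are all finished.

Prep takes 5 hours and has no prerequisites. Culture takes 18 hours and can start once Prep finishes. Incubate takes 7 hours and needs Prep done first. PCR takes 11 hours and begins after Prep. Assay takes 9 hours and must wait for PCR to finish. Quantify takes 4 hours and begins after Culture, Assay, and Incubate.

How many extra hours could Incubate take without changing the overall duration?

Prep→PCR→Assay→Quantify = 5+11+9+4 = 29 sets the makespan at 29 hours.
Incubate finishes as early as 12 and must finish by 25.
So Incubate can slip 25 − 12 = 13 hours.

13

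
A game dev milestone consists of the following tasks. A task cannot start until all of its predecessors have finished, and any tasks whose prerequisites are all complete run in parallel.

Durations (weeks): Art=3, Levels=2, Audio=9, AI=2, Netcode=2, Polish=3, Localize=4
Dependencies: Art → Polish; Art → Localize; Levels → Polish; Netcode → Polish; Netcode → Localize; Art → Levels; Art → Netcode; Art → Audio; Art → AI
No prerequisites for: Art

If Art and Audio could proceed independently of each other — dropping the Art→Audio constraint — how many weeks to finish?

9

Original critical path: Art→Audio = 3+9 = 12 ⇒ 12 weeks.
Without Art→Audio, Audio's earliest start moves from 3 to 0.
The longest chain is now Art→Netcode→Localize = 3+2+4 = 9, so the plan takes 9 weeks.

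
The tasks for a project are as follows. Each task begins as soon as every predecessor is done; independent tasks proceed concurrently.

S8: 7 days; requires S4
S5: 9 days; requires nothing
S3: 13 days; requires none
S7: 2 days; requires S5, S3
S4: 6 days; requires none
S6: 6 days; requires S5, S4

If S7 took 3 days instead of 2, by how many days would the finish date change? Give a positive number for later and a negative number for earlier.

1

Baseline: S3→S7 = 13+2 = 15 → 15 days.
S7 is on the critical path; changing it to 3 makes that path 16 days.
No other chain overtakes it, so the finish is 16 days.
Change in finish: 16 − 15 = +1 days.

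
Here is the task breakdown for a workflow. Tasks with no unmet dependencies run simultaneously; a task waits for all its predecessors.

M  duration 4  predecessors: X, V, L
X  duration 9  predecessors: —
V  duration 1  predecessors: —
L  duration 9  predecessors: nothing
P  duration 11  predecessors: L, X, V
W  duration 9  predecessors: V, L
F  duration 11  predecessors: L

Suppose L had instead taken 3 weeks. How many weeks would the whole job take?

The binding path is L→F = 9+11 = 20; finish at 20 weeks.
Since L is critical, the -6 change carries straight to that chain (now 14 weeks).
Now X→P = 9+11 = 20 is longest, so the finish becomes 20 weeks.

20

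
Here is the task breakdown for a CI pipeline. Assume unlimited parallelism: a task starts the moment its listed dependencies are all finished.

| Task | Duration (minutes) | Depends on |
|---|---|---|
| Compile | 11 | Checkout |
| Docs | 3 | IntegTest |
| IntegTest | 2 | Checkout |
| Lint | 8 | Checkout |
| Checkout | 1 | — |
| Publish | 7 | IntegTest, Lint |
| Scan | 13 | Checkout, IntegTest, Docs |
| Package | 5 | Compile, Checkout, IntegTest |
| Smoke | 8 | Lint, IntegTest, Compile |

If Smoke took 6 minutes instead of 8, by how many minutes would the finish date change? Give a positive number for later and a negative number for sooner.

-1

Critical path before the change: Checkout→Compile→Smoke = 1+11+8 = 20 giving 20 minutes.
Smoke is on the critical path; changing it to 6 makes that path 18 minutes.
New critical path: Checkout→IntegTest→Docs→Scan = 1+2+3+13 = 19 ⇒ 19 minutes.
Change in finish: 19 − 20 = -1 minutes.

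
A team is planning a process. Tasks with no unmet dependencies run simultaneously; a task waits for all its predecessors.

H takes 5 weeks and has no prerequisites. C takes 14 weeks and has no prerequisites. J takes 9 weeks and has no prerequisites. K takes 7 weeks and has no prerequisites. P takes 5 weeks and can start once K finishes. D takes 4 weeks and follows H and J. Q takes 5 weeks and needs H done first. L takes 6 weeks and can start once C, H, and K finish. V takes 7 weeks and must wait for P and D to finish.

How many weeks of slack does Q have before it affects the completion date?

C→L = 14+6 = 20 sets the makespan at 20 weeks.
Longest path through Q: 10 weeks (earliest finish 10, latest finish 20).
Float = 20 − 10 = 10.

10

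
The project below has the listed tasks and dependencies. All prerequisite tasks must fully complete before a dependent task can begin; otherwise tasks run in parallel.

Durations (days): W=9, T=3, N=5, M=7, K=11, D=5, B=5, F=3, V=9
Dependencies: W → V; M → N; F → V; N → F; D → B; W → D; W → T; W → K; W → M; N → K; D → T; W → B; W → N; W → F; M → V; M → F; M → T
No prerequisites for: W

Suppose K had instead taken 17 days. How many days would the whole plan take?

As given, the longest chain is W→M→N→F→V = 9+7+5+3+9 = 33, so the finish is 33 days.
The longest path through K is only 32 days, so K has float 1.
Now W→M→N→K = 9+7+5+17 = 38 is longest, so the finish becomes 38 days.

38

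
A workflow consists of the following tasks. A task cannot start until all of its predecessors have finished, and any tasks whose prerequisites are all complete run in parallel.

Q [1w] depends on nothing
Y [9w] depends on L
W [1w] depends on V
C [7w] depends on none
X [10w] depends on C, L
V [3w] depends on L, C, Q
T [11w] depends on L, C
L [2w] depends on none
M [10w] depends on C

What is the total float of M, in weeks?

C→T = 7+11 = 18 sets the makespan at 18 weeks.
The longest chain containing M totals 17 weeks.
Slack of M = 8 − 7 = 1 week.

1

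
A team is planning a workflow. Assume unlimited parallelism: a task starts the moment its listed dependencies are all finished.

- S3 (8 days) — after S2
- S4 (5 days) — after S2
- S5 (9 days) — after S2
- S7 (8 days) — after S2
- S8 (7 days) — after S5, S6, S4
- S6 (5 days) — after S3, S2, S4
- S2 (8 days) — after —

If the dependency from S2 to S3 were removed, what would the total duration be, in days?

25

Before: longest chain S2→S3→S6→S8 = 8+8+5+7 = 28, finish 28.
Without S2→S3, S3's earliest start moves from 8 to 0.
After: S2→S4→S6→S8 = 8+5+5+7 = 25 → 25 days.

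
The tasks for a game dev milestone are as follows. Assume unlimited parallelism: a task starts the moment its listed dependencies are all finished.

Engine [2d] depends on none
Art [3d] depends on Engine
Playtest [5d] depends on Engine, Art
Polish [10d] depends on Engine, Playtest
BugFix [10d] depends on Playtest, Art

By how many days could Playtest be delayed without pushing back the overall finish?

0

Critical path: Engine→Art→Playtest→Polish = 2+3+5+10 = 20, so the finish is 20 days.
Playtest finishes as early as 10 and must finish by 10.
Slack of Playtest = 5 − 5 = 0 days.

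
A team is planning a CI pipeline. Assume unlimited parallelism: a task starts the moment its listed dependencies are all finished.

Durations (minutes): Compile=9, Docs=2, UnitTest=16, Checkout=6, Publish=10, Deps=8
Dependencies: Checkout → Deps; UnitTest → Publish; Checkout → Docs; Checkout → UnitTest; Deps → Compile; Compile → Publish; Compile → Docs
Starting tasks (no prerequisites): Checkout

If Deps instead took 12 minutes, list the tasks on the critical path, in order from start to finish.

Checkout, Deps, Compile, Publish

The binding path is Checkout→Deps→Compile→Publish = 6+8+9+10 = 33; finish at 33 minutes.
Since Deps is critical, the +4 change carries straight to that chain (now 37 minutes).
That remains the longest chain; total 37 minutes.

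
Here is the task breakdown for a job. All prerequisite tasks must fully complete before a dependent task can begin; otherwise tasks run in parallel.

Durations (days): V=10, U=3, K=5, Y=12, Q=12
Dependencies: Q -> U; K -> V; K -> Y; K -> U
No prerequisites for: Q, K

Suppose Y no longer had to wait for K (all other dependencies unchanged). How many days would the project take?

15

Before: longest chain K→Y = 5+12 = 17, finish 17.
Without K→Y, Y's earliest start moves from 5 to 0.
After: Q→U = 12+3 = 15 → 15 days.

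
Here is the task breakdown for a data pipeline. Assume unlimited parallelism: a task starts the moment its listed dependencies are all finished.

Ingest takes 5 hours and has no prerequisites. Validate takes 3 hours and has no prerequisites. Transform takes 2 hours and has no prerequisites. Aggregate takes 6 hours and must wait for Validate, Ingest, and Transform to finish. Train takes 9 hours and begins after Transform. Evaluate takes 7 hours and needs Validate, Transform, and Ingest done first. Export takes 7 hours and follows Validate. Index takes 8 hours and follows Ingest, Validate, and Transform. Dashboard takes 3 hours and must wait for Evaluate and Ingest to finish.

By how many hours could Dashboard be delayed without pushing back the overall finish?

0

The longest chain is Ingest→Evaluate→Dashboard = 5+7+3 = 15; overall finish 15 hours.
Longest path through Dashboard: 15 hours (earliest finish 15, latest finish 15).
Float = 15 − 15 = 0.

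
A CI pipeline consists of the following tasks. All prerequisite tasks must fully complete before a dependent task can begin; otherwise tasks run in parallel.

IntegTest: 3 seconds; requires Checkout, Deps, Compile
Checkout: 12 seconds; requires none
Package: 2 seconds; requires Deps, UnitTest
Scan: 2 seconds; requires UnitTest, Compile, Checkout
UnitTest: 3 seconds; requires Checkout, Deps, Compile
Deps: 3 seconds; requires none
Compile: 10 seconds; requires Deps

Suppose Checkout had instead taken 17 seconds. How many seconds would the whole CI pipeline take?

22

Actual critical path: Deps→Compile→UnitTest→Package = 3+10+3+2 = 18 ⇒ 18 seconds.
The longest path through Checkout is only 17 seconds, so Checkout has float 1.
Now Checkout→UnitTest→Package = 17+3+2 = 22 is longest, so the finish becomes 22 seconds.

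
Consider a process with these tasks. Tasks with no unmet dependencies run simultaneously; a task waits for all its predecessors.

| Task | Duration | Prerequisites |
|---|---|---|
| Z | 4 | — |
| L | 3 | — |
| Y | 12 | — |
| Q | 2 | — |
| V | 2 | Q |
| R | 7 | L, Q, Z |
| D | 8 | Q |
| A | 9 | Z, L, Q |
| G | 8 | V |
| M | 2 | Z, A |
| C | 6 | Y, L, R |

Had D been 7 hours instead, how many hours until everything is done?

18

As given, the longest chain is Y→C = 12+6 = 18, so the finish is 18 hours.
The longest path through D is only 10 hours, so D has float 8.
No other chain overtakes it, so the finish is 18 hours.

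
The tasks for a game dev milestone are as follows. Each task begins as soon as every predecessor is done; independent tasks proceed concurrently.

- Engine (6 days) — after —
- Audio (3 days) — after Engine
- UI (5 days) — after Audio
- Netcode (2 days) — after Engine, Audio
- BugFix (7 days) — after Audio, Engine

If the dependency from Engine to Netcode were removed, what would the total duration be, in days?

16

Original critical path: Engine→Audio→BugFix = 6+3+7 = 16 ⇒ 16 days.
Dropping Engine→Netcode doesn't change Netcode's earliest start (9); another predecessor still binds.
The longest chain is now Engine→Audio→BugFix = 6+3+7 = 16, so the job takes 16 days.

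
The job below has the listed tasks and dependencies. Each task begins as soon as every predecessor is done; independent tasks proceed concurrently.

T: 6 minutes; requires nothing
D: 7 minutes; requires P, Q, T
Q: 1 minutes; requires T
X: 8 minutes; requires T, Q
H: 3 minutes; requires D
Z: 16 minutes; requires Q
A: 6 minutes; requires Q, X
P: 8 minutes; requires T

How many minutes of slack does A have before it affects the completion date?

Critical path: T→P→D→H = 6+8+7+3 = 24, so the finish is 24 minutes.
The longest chain containing A totals 21 minutes.
So A can slip 24 − 21 = 3 minutes.

3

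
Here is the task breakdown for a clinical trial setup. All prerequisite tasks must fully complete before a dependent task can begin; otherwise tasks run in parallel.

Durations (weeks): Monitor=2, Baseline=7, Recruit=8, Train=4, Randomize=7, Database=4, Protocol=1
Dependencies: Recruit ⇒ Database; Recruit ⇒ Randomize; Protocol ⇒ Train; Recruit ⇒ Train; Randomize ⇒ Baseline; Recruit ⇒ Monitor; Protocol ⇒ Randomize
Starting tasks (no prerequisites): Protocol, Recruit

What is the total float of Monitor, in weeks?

Recruit→Randomize→Baseline = 8+7+7 = 22 sets the makespan at 22 weeks.
The longest chain containing Monitor totals 10 weeks.
So Monitor can slip 22 − 10 = 12 weeks.

12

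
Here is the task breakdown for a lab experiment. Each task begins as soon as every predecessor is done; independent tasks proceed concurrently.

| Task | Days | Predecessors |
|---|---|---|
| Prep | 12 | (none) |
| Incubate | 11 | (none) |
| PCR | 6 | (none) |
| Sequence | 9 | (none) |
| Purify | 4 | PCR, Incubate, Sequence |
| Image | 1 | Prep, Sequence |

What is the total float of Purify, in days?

Critical path: Incubate→Purify = 11+4 = 15, so the finish is 15 days.
Longest path through Purify: 15 days (earliest finish 15, latest finish 15).
Slack of Purify = 11 − 11 = 0 days.

0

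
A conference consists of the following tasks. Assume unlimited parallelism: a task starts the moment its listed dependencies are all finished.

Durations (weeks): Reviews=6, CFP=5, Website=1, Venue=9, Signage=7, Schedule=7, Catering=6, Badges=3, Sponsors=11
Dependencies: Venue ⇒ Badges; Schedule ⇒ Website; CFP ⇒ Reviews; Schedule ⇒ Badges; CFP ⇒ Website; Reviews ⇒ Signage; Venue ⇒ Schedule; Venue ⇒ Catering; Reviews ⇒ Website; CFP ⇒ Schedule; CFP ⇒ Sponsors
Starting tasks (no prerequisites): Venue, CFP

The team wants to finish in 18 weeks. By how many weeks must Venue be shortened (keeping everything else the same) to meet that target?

1

Current finish: 19 weeks; target: 18.
Venue is on every critical path, so each week cut from Venue cuts the finish by one (this holds down to a finish of 18).
Need 19 − 18 = 1 week off Venue → Venue becomes 8 weeks, finish becomes 18.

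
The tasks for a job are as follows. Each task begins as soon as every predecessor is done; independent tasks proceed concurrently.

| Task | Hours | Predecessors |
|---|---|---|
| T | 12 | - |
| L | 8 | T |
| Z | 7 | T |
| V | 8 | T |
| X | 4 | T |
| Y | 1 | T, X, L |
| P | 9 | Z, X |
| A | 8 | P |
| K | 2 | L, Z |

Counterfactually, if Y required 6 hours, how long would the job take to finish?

Critical path before the change: T→Z→P→A = 12+7+9+8 = 36 giving 36 hours.
The longest path through Y is only 21 hours, so Y has float 15.
That remains the longest chain; total 36 hours.

36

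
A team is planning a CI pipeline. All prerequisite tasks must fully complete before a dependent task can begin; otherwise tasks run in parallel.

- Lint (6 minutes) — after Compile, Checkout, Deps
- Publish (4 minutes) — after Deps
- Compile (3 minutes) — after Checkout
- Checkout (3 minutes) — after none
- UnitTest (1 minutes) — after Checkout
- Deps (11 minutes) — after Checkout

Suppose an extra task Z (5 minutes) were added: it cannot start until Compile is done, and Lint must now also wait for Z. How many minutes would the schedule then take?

20

Originally the schedule takes 20 minutes.
With Z inserted, Lint now waits for max(Compile, Checkout, Deps, Z).
New critical path: Checkout→Deps→Lint = 3+11+6 = 20 ⇒ 20 minutes.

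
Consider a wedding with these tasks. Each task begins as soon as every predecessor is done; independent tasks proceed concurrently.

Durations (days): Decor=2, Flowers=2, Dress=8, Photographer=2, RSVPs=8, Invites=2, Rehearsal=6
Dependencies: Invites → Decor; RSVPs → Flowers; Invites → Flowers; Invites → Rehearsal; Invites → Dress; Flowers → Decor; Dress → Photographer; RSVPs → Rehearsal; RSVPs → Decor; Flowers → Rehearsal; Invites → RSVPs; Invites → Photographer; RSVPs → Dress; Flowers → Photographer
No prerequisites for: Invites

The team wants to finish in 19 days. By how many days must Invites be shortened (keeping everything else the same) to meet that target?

1

Current finish: 20 days; target: 19.
Invites is on every critical path, so each day cut from Invites cuts the finish by one (this holds down to a finish of 19).
Need 20 − 19 = 1 day off Invites → Invites becomes 1 day, finish becomes 19.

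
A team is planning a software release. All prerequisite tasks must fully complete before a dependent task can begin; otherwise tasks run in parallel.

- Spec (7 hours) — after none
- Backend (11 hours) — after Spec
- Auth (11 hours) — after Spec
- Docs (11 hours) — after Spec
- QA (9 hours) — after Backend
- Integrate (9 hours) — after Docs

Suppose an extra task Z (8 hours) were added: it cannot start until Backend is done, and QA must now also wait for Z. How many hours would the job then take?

35

Originally the job takes 27 hours.
With Z inserted, QA now waits for max(Backend, Z).
New critical path: Spec→Backend→Z→QA = 7+11+8+9 = 35 ⇒ 35 hours.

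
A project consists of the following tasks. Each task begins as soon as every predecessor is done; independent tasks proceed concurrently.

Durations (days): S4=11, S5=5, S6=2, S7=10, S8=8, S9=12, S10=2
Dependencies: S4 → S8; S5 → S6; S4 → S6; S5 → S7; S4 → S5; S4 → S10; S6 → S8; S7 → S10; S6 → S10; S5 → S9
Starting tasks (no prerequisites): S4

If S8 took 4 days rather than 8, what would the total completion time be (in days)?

28

The binding path is S4→S5→S7→S10 = 11+5+10+2 = 28; finish at 28 days.
S8 is off the critical path — its longest chain is 26 days, giving 2 of slack.
No other chain overtakes it, so the finish is 28 days.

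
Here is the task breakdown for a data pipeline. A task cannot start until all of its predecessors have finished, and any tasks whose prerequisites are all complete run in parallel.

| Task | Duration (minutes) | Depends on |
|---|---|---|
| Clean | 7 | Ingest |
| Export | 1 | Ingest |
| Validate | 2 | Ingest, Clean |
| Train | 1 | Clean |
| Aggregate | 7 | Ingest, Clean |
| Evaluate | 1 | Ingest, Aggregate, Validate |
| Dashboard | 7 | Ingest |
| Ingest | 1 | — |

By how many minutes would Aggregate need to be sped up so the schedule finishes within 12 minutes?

4

Current finish: 16 minutes; target: 12.
Aggregate is on every critical path, so each minute cut from Aggregate cuts the finish by one (this holds down to a finish of 11).
Need 16 − 12 = 4 minutes off Aggregate → Aggregate becomes 3 minutes, finish becomes 12.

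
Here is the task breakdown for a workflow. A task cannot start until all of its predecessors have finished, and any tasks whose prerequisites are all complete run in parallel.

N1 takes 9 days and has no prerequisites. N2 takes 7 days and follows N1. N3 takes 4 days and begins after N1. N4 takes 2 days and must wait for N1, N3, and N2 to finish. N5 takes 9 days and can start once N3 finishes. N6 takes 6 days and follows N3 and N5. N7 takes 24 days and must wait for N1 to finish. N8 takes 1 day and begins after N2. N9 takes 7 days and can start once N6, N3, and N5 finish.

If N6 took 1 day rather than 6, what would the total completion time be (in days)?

Critical path before the change: N1→N3→N5→N6→N9 = 9+4+9+6+7 = 35 giving 35 days.
Since N6 is critical, the -5 change carries straight to that chain (now 30 days).
The binding chain switches to N1→N7 = 9+24 = 33; finish 33 days.

33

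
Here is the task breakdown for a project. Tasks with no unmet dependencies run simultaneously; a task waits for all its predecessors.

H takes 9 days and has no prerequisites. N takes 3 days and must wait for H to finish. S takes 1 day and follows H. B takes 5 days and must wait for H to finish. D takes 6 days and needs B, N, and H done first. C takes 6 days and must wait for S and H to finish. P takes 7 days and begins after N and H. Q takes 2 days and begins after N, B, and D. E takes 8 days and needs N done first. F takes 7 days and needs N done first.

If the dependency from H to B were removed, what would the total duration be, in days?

With the dependency in place, H→B→D→Q = 9+5+6+2 = 22 sets the finish at 22 days.
Without H→B, B's earliest start moves from 9 to 0.
New critical path: H→N→D→Q = 9+3+6+2 = 20 ⇒ 20 days.

20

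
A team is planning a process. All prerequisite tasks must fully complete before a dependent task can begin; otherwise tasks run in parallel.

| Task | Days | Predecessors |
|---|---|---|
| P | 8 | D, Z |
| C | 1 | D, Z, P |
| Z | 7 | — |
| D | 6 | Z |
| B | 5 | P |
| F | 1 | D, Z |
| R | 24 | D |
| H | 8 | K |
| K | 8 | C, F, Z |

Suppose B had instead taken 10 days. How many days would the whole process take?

38

Baseline: Z→D→P→C→K→H = 7+6+8+1+8+8 = 38 → 38 days.
B has 12 days of float (longest path through it is 26).
No other chain overtakes it, so the finish is 38 days.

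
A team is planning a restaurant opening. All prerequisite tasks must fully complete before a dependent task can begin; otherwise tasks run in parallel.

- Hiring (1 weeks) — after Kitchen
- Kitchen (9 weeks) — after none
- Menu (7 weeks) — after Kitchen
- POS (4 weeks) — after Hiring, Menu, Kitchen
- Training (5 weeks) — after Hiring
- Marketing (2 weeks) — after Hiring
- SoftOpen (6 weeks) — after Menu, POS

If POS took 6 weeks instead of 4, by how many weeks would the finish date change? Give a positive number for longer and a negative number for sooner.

Baseline: Kitchen→Menu→POS→SoftOpen = 9+7+4+6 = 26 → 26 weeks.
POS is on the critical path; changing it to 6 makes that path 28 weeks.
That remains the longest chain; total 28 weeks.
Change in finish: 28 − 26 = +2 weeks.

2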